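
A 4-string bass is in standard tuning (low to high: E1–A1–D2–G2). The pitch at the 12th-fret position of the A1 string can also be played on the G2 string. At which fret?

2

A1 at fret 12 is A1 + 12 semitones = A2.
The open G2 string is 10 semitones above the open A1, so the same pitch on the G2 string lies at fret 12 − 10 = 2.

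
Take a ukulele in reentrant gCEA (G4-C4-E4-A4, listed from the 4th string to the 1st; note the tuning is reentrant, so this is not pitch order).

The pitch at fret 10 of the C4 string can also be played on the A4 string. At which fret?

C4 at fret 10 is C4 + 10 semitones = A♯4.
The open A4 string is 9 semitones above the open C4, so the same pitch on the A4 string lies at fret 10 − 9 = 1.

1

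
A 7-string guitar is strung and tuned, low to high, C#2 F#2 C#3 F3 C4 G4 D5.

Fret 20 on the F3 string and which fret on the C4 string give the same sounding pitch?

13

F3 at fret 20 is F3 + 20 semitones = C#5.
The open C4 string is 7 semitones above the open F3, so the same pitch on the C4 string lies at fret 20 − 7 = 13.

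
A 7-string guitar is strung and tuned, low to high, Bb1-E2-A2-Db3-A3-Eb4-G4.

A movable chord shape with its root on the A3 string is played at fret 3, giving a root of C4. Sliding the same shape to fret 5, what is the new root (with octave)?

D4

Moving from fret 3 to fret 5 shifts the root by 2 semitones.
C4 up 2 semitones is D4.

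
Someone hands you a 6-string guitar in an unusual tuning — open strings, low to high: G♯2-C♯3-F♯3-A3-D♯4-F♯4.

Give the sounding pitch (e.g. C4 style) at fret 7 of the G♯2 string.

D♯3

The open G♯2 string plus 7 semitones: G#–A–A#–B–C–C#–D–D#.
The walk passes from B into C once, so the octave number goes from 2 to 3.
(Equivalently spelled E♭3.)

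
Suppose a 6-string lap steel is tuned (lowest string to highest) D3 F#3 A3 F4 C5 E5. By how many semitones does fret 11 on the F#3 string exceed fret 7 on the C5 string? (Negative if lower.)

F#3 at fret 11 → F4 (MIDI 65); C5 at fret 7 → G5 (MIDI 79).
65 − 79 = -14, so the two pitches are 14 semitones apart.

-14 semitones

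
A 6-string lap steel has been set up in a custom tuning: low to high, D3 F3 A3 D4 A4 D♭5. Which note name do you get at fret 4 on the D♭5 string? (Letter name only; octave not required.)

F

D♭5 is MIDI 73. Adding 4 gives 77; 77 mod 12 = 5, i.e. F.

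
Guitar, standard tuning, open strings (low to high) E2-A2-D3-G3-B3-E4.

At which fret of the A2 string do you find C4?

15

C4 is 15 semitones above the open A2 (A–A#–B–C–…–A#–B–C), so it sits at fret 15.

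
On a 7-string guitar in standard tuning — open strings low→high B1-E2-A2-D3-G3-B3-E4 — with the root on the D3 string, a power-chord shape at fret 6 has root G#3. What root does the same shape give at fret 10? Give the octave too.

Moving from fret 6 to fret 10 shifts the root by 4 semitones.
G#3 up 4 semitones is C4.

C4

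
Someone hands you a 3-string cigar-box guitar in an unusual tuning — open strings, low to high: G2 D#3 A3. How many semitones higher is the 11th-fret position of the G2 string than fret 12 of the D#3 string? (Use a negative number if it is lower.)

-9 semitones

G2 at fret 11 → F#3 (MIDI 54); D#3 at fret 12 → D#4 (MIDI 63).
54 − 63 = -9, so the two pitches are 9 semitones apart.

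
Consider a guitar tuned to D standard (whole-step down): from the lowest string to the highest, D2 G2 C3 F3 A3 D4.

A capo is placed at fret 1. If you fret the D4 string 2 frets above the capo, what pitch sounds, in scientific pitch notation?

The capo raises the open D4 by 1 semitone to D♯4; fretting 2 more gives D4 + 1 + 2 = D4 + 3 semitones = F4.

F4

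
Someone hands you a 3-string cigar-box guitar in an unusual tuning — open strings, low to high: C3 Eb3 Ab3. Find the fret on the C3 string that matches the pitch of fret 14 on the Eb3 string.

Eb3 at fret 14 is Eb3 + 14 semitones = F4.
The open C3 string is 3 semitones below the open Eb3, so the same pitch on the C3 string lies at fret 14 + 3 = 17.

17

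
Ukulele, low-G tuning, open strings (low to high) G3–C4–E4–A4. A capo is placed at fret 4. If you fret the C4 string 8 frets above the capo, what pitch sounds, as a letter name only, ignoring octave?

C

The capo raises the open C4 by 4 semitones to E4; fretting 8 more gives C4 + 4 + 8 = C4 + 12 semitones, landing on C.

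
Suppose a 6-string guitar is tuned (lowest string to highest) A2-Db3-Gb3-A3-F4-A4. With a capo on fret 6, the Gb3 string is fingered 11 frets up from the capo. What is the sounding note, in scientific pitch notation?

The capo raises the open Gb3 by 6 semitones to C4; fretting 11 more gives Gb3 + 6 + 11 = Gb3 + 17 semitones = B4.

B4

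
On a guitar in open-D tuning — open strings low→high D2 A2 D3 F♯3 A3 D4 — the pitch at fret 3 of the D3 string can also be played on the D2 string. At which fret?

15

Fret 3 on D3 is MIDI 50 + 3 = 53 (F3). On the D2 string (open MIDI 38), that pitch is 53 − 38 = fret 15.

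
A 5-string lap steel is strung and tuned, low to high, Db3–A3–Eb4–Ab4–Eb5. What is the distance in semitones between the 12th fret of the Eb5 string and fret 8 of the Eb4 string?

Eb5 at fret 12 → Eb6 (MIDI 87); Eb4 at fret 8 → B4 (MIDI 71).
87 − 71 = 16, so the two pitches are 16 semitones apart, with Eb6 the higher.

16 semitones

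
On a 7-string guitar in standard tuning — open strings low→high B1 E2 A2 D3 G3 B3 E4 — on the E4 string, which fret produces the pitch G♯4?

4

G♯4 is 4 semitones above the open E4 (E–F–F#–G–G#), so it sits at fret 4.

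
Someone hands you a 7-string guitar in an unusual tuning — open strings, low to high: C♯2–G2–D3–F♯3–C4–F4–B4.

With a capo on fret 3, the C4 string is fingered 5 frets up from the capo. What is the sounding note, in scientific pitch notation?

G♯4

The capo raises the open C4 by 3 semitones to D♯4; fretting 5 more gives C4 + 3 + 5 = C4 + 8 semitones = G♯4.
(Also written A♭.)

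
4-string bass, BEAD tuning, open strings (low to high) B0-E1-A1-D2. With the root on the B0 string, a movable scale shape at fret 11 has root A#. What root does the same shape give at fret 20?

Moving from fret 11 to fret 20 shifts the root by 9 semitones.
A# up 9 semitones is G.

G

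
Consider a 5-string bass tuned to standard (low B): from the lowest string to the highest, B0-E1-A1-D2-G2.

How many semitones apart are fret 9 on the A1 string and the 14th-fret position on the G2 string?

A1 at fret 9 → F♯2 (MIDI 42); G2 at fret 14 → A3 (MIDI 57).
42 − 57 = -15, so the two pitches are 15 semitones apart, with A3 the higher.

15 semitones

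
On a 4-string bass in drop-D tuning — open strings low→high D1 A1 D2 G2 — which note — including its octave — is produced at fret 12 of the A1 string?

A2

The open A1 string plus 12 semitones: A–A#–B–C–…–G–G#–A.
The walk passes from B into C once, so the octave number goes from 1 to 2.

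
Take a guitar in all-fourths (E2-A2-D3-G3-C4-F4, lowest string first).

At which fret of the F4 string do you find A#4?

A#4 is 5 semitones above the open F4 (F–F#–G–G#–A–A#), so it sits at fret 5.

5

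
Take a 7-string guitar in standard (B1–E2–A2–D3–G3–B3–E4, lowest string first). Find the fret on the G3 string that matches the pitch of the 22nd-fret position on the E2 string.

7

Fret 22 on E2 is MIDI 40 + 22 = 62 (D4). On the G3 string (open MIDI 55), that pitch is 62 − 55 = fret 7.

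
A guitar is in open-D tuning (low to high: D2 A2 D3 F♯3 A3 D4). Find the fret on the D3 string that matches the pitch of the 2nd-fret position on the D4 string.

Fret 2 on D4 is MIDI 62 + 2 = 64 (E4). On the D3 string (open MIDI 50), that pitch is 64 − 50 = fret 14.

14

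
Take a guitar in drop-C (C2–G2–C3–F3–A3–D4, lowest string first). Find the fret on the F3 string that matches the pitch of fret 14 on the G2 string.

G2 at fret 14 is G2 + 14 semitones = A3.
The open F3 string is 10 semitones above the open G2, so the same pitch on the F3 string lies at fret 14 − 10 = 4.

4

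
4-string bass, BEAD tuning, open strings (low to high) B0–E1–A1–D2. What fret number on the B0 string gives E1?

5

E1 is 5 semitones above the open B0 (B–C–C#–D–D#–E), so it sits at fret 5.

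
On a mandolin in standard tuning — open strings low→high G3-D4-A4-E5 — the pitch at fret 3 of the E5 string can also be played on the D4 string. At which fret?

E5 at fret 3 is E5 + 3 semitones = G5.
The open D4 string is 14 semitones below the open E5, so the same pitch on the D4 string lies at fret 3 + 14 = 17.

17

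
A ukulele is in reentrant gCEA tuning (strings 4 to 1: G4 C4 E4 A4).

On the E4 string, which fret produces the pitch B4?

7

B4 is 7 semitones above the open E4 (E–F–F#–G–G#–A–A#–B), so it sits at fret 7.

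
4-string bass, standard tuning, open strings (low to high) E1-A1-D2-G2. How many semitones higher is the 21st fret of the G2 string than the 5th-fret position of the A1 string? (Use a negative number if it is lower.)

G2 at fret 21 → E4 (MIDI 64); A1 at fret 5 → D2 (MIDI 38).
64 − 38 = 26, so the two pitches are 26 semitones apart.

26 semitones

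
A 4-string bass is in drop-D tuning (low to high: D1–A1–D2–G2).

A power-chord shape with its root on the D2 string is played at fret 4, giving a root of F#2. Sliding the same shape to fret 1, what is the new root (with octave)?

D#2

Moving from fret 4 to fret 1 shifts the root by -3 semitones.
F#2 down 3 semitones is D#2.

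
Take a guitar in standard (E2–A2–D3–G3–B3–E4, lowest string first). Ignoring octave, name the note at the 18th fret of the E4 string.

A♯

The open E4 string plus 18 semitones: E–F–F#–G–…–G#–A–A#.
(Equivalently spelled B♭.)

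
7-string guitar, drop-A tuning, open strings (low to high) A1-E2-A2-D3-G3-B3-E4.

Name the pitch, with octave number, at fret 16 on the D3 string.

F#4

D3 is MIDI 50. Adding 16 gives 66, which is F#4.
(Equivalently spelled Gb4.)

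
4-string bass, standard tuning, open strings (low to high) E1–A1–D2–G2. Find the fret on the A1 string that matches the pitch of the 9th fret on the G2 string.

Fret 9 on G2 is MIDI 43 + 9 = 52 (E3). On the A1 string (open MIDI 33), that pitch is 52 − 33 = fret 19.

19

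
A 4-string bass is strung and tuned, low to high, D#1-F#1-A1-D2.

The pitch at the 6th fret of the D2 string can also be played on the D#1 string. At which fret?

Fret 6 on D2 is MIDI 38 + 6 = 44 (G#2). On the D#1 string (open MIDI 27), that pitch is 44 − 27 = fret 17.

17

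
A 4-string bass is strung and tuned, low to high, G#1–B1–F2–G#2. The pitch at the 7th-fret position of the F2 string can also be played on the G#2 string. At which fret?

F2 at fret 7 is F2 + 7 semitones = C3.
The open G#2 string is 3 semitones above the open F2, so the same pitch on the G#2 string lies at fret 7 − 3 = 4.

4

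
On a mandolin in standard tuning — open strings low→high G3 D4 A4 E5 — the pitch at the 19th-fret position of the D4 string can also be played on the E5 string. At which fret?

5

Fret 19 on D4 is MIDI 62 + 19 = 81 (A5). On the E5 string (open MIDI 76), that pitch is 81 − 76 = fret 5.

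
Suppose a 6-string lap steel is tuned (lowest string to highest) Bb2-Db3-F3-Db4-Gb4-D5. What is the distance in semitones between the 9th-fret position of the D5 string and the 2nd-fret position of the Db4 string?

20 semitones

D5 at fret 9 → B5 (MIDI 83); Db4 at fret 2 → Eb4 (MIDI 63).
83 − 63 = 20, so the two pitches are 20 semitones apart, with B5 the higher.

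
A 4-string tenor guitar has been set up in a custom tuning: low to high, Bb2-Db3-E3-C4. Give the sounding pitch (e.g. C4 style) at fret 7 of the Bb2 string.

The open Bb2 string plus 7 semitones: Bb–B–C–Db–D–Eb–E–F.
The walk passes from B into C once, so the octave number goes from 2 to 3.

F3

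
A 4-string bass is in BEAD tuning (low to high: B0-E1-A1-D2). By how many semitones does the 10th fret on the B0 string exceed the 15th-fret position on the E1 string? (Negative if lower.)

-10 semitones

B0 at fret 10 → A1 (MIDI 33); E1 at fret 15 → G2 (MIDI 43).
33 − 43 = -10, so the two pitches are 10 semitones apart.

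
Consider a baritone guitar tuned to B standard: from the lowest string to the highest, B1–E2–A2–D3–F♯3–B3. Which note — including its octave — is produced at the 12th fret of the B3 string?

B3 is MIDI 59. Adding 12 gives 71, which is B4.

B4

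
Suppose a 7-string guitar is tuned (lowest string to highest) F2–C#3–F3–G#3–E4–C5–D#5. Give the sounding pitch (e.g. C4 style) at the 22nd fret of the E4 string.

Each fret is one semitone, so E4 + 22 = D6.

D6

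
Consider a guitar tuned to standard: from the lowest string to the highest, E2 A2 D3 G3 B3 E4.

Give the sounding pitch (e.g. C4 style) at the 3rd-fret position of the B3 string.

The open B3 string plus 3 semitones: B–C–C#–D.
The walk passes from B into C once, so the octave number goes from 3 to 4.

D4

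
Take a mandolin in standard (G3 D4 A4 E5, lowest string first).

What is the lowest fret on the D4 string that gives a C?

From D4, count semitones up the chromatic scale until reaching C: D–D#–E–F–…–A#–B–C — 10 steps.

10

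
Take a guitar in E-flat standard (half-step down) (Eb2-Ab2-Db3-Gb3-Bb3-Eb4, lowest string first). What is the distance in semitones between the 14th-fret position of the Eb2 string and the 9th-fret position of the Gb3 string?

Eb2 at fret 14 → F3 (MIDI 53); Gb3 at fret 9 → Eb4 (MIDI 63).
53 − 63 = -10, so the two pitches are 10 semitones apart, with Eb4 the higher.

10 semitones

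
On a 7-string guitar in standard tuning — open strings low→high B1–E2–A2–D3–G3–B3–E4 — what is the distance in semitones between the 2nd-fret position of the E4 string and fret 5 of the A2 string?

16 semitones

E4 at fret 2 → F#4 (MIDI 66); A2 at fret 5 → D3 (MIDI 50).
66 − 50 = 16, so the two pitches are 16 semitones apart, with F#4 the higher.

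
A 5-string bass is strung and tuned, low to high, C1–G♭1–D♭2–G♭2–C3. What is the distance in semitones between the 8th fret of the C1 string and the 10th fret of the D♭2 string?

15 semitones

C1 at fret 8 → A♭1 (MIDI 32); D♭2 at fret 10 → B2 (MIDI 47).
32 − 47 = -15, so the two pitches are 15 semitones apart, with B2 the higher.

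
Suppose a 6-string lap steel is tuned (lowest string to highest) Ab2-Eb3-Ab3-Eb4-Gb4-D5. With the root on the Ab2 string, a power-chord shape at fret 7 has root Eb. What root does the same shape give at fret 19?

Moving from fret 7 to fret 19 shifts the root by 12 semitones.
Eb up 12 semitones is Eb.

Eb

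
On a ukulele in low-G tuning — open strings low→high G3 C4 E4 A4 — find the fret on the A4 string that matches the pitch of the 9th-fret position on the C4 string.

0

Fret 9 on C4 is MIDI 60 + 9 = 69 (A4). On the A4 string (open MIDI 69), that pitch is 69 − 69 = fret 0.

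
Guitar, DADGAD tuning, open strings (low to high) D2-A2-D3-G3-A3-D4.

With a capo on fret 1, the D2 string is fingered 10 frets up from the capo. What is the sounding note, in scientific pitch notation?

C#3

The capo raises the open D2 by 1 semitone to D#2; fretting 10 more gives D2 + 1 + 10 = D2 + 11 semitones = C#3.
(Also written Db.)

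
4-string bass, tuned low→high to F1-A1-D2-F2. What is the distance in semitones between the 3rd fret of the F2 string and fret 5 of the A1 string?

6 semitones

F2 at fret 3 → G♯2 (MIDI 44); A1 at fret 5 → D2 (MIDI 38).
44 − 38 = 6, so the two pitches are 6 semitones apart, with G♯2 the higher.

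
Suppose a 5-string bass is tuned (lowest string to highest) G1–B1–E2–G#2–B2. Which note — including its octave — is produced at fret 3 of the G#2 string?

B2

G#2 is MIDI 44. Adding 3 gives 47, which is B2.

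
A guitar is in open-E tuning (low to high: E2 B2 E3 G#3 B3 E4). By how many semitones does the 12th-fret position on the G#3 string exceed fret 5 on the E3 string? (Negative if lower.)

G#3 at fret 12 → G#4 (MIDI 68); E3 at fret 5 → A3 (MIDI 57).
68 − 57 = 11, so the two pitches are 11 semitones apart.

11 semitones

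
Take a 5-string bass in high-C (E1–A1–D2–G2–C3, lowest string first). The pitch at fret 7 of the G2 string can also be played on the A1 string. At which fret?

G2 at fret 7 is G2 + 7 semitones = D3.
The open A1 string is 10 semitones below the open G2, so the same pitch on the A1 string lies at fret 7 + 10 = 17.

17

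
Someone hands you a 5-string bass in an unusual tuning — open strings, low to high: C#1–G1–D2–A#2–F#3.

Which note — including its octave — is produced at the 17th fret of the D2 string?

The open D2 string plus 17 semitones: D–D#–E–F–…–F–F#–G.
The walk passes from B into C once, so the octave number goes from 2 to 3.

G3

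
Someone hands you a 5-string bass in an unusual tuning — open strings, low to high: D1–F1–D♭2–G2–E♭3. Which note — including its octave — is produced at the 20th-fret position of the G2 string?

E♭4

The open G2 string plus 20 semitones: G–Ab–A–Bb–…–Db–D–Eb.
The walk passes from B into C 2 times, so the octave number goes from 2 to 4.
(Equivalently spelled D♯4.)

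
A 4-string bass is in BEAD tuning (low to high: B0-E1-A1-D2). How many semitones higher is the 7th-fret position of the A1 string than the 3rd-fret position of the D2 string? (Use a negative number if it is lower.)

A1 at fret 7 → E2 (MIDI 40); D2 at fret 3 → F2 (MIDI 41).
40 − 41 = -1, so the two pitches are 1 semitone apart.

-1 semitone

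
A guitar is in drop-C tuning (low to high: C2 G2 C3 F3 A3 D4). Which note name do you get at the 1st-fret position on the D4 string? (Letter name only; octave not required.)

Each fret is one semitone, so D4 + 1 = D#.

D#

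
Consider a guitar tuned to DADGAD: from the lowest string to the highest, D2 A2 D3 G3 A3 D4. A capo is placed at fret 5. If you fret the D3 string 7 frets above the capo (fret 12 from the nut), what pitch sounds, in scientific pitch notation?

D4

The capo raises the open D3 by 5 semitones to G3; fretting 7 more gives D3 + 5 + 7 = D3 + 12 semitones = D4.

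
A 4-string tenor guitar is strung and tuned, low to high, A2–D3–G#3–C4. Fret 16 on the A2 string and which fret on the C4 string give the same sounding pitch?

A2 at fret 16 is A2 + 16 semitones = C#4.
The open C4 string is 15 semitones above the open A2, so the same pitch on the C4 string lies at fret 16 − 15 = 1.

1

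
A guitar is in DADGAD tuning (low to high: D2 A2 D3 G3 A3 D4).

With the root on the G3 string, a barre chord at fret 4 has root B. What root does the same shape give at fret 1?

G#

Moving from fret 4 to fret 1 shifts the root by -3 semitones.
B down 3 semitones is G#.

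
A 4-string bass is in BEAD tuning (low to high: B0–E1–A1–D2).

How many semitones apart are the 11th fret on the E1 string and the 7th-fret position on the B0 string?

E1 at fret 11 → D#2 (MIDI 39); B0 at fret 7 → F#1 (MIDI 30).
39 − 30 = 9, so the two pitches are 9 semitones apart, with D#2 the higher.

9 semitones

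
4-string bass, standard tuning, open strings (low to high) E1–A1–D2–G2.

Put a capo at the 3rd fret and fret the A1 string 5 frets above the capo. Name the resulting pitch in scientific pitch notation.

The capo raises the open A1 by 3 semitones to C2; fretting 5 more gives A1 + 3 + 5 = A1 + 8 semitones = F2.

F2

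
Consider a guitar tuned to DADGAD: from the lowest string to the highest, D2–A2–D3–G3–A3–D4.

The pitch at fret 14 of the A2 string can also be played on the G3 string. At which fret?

4

Fret 14 on A2 is MIDI 45 + 14 = 59 (B3). On the G3 string (open MIDI 55), that pitch is 59 − 55 = fret 4.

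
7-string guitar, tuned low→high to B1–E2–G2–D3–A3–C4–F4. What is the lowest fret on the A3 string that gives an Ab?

11

From A3, count semitones up the chromatic scale until reaching Ab: A–Bb–B–C–…–Gb–G–Ab — 11 steps.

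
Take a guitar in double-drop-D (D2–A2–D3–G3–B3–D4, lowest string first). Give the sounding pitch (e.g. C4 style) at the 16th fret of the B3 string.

B3 is MIDI 59. Adding 16 gives 75, which is D#5.

D#5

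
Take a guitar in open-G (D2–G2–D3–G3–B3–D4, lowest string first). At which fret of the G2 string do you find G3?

G3 is 12 semitones above the open G2 (G–G#–A–A#–…–F–F#–G), so it sits at fret 12.

12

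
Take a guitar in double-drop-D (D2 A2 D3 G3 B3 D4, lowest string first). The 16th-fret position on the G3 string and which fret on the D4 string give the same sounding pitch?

G3 at fret 16 is G3 + 16 semitones = B4.
The open D4 string is 7 semitones above the open G3, so the same pitch on the D4 string lies at fret 16 − 7 = 9.

9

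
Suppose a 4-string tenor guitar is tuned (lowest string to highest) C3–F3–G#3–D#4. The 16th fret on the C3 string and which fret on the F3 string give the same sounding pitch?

11

Fret 16 on C3 is MIDI 48 + 16 = 64 (E4). On the F3 string (open MIDI 53), that pitch is 64 − 53 = fret 11.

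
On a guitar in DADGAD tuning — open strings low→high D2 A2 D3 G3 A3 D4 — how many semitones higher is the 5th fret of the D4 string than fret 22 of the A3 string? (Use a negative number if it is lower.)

-12 semitones

D4 at fret 5 → G4 (MIDI 67); A3 at fret 22 → G5 (MIDI 79).
67 − 79 = -12, so the two pitches are 12 semitones apart.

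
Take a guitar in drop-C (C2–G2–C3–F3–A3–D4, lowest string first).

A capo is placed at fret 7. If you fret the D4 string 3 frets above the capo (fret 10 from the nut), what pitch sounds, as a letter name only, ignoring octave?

The capo raises the open D4 by 7 semitones to A4; fretting 3 more gives D4 + 7 + 3 = D4 + 10 semitones, landing on C.

C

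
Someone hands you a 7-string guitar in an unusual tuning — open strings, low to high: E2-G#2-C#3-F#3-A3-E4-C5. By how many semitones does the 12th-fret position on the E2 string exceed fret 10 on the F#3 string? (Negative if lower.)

E2 at fret 12 → E3 (MIDI 52); F#3 at fret 10 → E4 (MIDI 64).
52 − 64 = -12, so the two pitches are 12 semitones apart.

-12 semitones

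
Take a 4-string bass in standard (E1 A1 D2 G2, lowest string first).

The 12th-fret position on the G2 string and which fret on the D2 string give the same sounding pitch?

Fret 12 on G2 is MIDI 43 + 12 = 55 (G3). On the D2 string (open MIDI 38), that pitch is 55 − 38 = fret 17.

17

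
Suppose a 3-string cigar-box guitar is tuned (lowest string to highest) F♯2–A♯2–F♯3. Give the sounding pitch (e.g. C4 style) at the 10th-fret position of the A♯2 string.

G♯3

Each fret is one semitone, so A♯2 + 10 = G♯3.
(Equivalently spelled A♭3.)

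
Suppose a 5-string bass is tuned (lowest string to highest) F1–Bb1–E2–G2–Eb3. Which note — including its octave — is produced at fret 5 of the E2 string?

A2

E2 is MIDI 40. Adding 5 gives 45, which is A2.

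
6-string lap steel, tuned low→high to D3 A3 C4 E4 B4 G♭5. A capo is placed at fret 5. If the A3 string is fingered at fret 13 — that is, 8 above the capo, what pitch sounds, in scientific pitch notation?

The capo raises the open A3 by 5 semitones to D4; fretting 8 more gives A3 + 5 + 8 = A3 + 13 semitones = B♭4.
(Also written A♯.)

B♭4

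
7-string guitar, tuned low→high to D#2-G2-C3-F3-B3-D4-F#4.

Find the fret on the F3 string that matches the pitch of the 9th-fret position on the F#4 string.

Fret 9 on F#4 is MIDI 66 + 9 = 75 (D#5). On the F3 string (open MIDI 53), that pitch is 75 − 53 = fret 22.

22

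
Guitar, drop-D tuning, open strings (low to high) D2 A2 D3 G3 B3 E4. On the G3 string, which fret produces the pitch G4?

12

G4 is 12 semitones above the open G3 (G–G#–A–A#–…–F–F#–G), so it sits at fret 12.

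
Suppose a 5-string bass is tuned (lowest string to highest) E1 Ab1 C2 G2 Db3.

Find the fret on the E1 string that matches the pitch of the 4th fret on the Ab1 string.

Fret 4 on Ab1 is MIDI 32 + 4 = 36 (C2). On the E1 string (open MIDI 28), that pitch is 36 − 28 = fret 8.

8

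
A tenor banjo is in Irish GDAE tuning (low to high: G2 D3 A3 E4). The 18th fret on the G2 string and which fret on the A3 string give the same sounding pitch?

4

Fret 18 on G2 is MIDI 43 + 18 = 61 (C#4). On the A3 string (open MIDI 57), that pitch is 61 − 57 = fret 4.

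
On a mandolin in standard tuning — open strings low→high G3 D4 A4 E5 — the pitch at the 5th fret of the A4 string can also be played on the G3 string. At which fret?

19

A4 at fret 5 is A4 + 5 semitones = D5.
The open G3 string is 14 semitones below the open A4, so the same pitch on the G3 string lies at fret 5 + 14 = 19.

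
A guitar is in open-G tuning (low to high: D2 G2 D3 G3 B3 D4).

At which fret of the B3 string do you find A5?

22

A5 is 22 semitones above the open B3 (B–C–C#–D–…–G–G#–A), so it sits at fret 22.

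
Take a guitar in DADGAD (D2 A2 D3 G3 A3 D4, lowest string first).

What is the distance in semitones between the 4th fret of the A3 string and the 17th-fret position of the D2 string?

A3 at fret 4 → C#4 (MIDI 61); D2 at fret 17 → G3 (MIDI 55).
61 − 55 = 6, so the two pitches are 6 semitones apart, with C#4 the higher.

6 semitones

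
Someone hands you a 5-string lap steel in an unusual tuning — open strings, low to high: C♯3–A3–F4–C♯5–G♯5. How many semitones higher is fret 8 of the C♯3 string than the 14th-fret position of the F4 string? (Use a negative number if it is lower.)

-22 semitones

C♯3 at fret 8 → A3 (MIDI 57); F4 at fret 14 → G5 (MIDI 79).
57 − 79 = -22, so the two pitches are 22 semitones apart.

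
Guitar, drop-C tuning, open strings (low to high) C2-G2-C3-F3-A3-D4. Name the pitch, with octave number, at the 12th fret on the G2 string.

G3

G2 is MIDI 43. Adding 12 gives 55, which is G3.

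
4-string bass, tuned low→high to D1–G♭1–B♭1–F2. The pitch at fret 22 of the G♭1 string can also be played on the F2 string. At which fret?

G♭1 at fret 22 is G♭1 + 22 semitones = E3.
The open F2 string is 11 semitones above the open G♭1, so the same pitch on the F2 string lies at fret 22 − 11 = 11.

11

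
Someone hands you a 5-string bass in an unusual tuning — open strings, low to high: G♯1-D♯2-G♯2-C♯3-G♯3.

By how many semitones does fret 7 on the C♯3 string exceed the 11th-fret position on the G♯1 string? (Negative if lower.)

C♯3 at fret 7 → G♯3 (MIDI 56); G♯1 at fret 11 → G2 (MIDI 43).
56 − 43 = 13, so the two pitches are 13 semitones apart.

13 semitones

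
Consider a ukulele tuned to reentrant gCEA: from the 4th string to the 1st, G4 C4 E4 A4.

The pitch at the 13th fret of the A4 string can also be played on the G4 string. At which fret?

Fret 13 on A4 is MIDI 69 + 13 = 82 (A♯5). On the G4 string (open MIDI 67), that pitch is 82 − 67 = fret 15.

15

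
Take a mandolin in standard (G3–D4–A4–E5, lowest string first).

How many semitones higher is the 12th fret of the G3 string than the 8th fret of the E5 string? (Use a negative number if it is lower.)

G3 at fret 12 → G4 (MIDI 67); E5 at fret 8 → C6 (MIDI 84).
67 − 84 = -17, so the two pitches are 17 semitones apart.

-17 semitones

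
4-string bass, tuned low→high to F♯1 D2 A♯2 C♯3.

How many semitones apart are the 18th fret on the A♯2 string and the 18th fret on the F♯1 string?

A♯2 at fret 18 → E4 (MIDI 64); F♯1 at fret 18 → C3 (MIDI 48).
64 − 48 = 16, so the two pitches are 16 semitones apart, with E4 the higher.

16 semitones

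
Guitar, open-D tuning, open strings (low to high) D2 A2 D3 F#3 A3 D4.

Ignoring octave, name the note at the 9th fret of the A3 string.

F#

Each fret is one semitone, so A3 + 9 = F#.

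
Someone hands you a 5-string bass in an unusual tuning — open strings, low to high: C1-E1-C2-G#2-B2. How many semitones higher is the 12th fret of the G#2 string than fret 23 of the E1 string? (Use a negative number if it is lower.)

5 semitones

G#2 at fret 12 → G#3 (MIDI 56); E1 at fret 23 → D#3 (MIDI 51).
56 − 51 = 5, so the two pitches are 5 semitones apart.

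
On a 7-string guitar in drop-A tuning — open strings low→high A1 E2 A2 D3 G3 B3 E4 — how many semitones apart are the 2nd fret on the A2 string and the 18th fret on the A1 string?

A2 at fret 2 → B2 (MIDI 47); A1 at fret 18 → D#3 (MIDI 51).
47 − 51 = -4, so the two pitches are 4 semitones apart, with D#3 the higher.

4 semitones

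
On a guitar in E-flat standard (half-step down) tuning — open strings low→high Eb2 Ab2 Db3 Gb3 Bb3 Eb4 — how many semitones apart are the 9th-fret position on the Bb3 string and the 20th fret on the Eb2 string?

Bb3 at fret 9 → G4 (MIDI 67); Eb2 at fret 20 → B3 (MIDI 59).
67 − 59 = 8, so the two pitches are 8 semitones apart, with G4 the higher.

8 semitones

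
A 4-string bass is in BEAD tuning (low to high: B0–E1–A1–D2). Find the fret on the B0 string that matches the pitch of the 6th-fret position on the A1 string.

Fret 6 on A1 is MIDI 33 + 6 = 39 (D#2). On the B0 string (open MIDI 23), that pitch is 39 − 23 = fret 16.

16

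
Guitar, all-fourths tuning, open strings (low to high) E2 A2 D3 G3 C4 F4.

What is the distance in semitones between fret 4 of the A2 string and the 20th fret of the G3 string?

26 semitones

A2 at fret 4 → C#3 (MIDI 49); G3 at fret 20 → D#5 (MIDI 75).
49 − 75 = -26, so the two pitches are 26 semitones apart, with D#5 the higher.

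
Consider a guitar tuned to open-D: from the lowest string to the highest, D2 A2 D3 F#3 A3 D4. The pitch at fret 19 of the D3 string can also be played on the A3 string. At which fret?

12

D3 at fret 19 is D3 + 19 semitones = A4.
The open A3 string is 7 semitones above the open D3, so the same pitch on the A3 string lies at fret 19 − 7 = 12.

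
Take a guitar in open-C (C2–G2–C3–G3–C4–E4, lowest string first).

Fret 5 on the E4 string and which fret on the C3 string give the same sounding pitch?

21

Fret 5 on E4 is MIDI 64 + 5 = 69 (A4). On the C3 string (open MIDI 48), that pitch is 69 − 48 = fret 21.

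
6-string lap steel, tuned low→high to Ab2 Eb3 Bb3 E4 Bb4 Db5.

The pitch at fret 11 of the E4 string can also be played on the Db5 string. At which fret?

2

Fret 11 on E4 is MIDI 64 + 11 = 75 (Eb5). On the Db5 string (open MIDI 73), that pitch is 75 − 73 = fret 2.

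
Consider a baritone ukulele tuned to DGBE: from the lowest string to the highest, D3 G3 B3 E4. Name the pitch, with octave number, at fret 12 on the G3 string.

G4

Each fret is one semitone, so G3 + 12 = G4.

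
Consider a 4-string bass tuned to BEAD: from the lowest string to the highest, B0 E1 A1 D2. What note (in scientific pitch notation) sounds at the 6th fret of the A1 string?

D♯2

Each fret is one semitone, so A1 + 6 = D♯2.
(Equivalently spelled E♭2.)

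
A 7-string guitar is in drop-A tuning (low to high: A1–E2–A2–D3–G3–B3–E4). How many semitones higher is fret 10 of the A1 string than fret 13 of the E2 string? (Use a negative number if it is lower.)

A1 at fret 10 → G2 (MIDI 43); E2 at fret 13 → F3 (MIDI 53).
43 − 53 = -10, so the two pitches are 10 semitones apart.

-10 semitones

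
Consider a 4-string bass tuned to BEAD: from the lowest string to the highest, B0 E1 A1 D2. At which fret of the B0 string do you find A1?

10

A1 is 10 semitones above the open B0 (B–C–C#–D–…–G–G#–A), so it sits at fret 10.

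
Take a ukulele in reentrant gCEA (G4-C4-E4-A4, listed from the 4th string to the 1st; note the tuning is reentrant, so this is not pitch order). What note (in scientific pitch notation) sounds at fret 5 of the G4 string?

G4 is MIDI 67. Adding 5 gives 72, which is C5.

C5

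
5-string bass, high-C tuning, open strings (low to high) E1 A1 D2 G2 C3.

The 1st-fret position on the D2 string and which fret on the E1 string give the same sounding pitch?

11

Fret 1 on D2 is MIDI 38 + 1 = 39 (D#2). On the E1 string (open MIDI 28), that pitch is 39 − 28 = fret 11.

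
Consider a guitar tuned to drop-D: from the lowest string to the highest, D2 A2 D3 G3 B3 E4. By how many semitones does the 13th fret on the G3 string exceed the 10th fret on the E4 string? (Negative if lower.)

-6 semitones

G3 at fret 13 → G#4 (MIDI 68); E4 at fret 10 → D5 (MIDI 74).
68 − 74 = -6, so the two pitches are 6 semitones apart.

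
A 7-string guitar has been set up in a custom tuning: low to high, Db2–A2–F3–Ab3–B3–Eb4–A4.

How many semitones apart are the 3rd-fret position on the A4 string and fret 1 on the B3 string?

12 semitones

A4 at fret 3 → C5 (MIDI 72); B3 at fret 1 → C4 (MIDI 60).
72 − 60 = 12, so the two pitches are 12 semitones apart, with C5 the higher.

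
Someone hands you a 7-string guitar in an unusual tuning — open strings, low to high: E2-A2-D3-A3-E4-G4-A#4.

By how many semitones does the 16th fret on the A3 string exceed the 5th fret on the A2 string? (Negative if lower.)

23 semitones

A3 at fret 16 → C#5 (MIDI 73); A2 at fret 5 → D3 (MIDI 50).
73 − 50 = 23, so the two pitches are 23 semitones apart.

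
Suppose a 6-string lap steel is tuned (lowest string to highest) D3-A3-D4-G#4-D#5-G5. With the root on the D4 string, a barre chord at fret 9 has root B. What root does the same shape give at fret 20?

A#

Moving from fret 9 to fret 20 shifts the root by 11 semitones.
B up 11 semitones is A#.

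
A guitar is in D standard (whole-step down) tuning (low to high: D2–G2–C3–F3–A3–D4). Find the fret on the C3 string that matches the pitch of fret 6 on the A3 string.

Fret 6 on A3 is MIDI 57 + 6 = 63 (D#4). On the C3 string (open MIDI 48), that pitch is 63 − 48 = fret 15.

15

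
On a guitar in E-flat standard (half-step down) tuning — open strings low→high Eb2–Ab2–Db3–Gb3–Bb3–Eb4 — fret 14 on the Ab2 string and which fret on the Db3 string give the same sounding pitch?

Ab2 at fret 14 is Ab2 + 14 semitones = Bb3.
The open Db3 string is 5 semitones above the open Ab2, so the same pitch on the Db3 string lies at fret 14 − 5 = 9.

9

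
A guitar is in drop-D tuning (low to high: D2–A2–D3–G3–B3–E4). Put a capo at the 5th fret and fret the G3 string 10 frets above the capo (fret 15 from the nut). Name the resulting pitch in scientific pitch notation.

The capo raises the open G3 by 5 semitones to C4; fretting 10 more gives G3 + 5 + 10 = G3 + 15 semitones = A#4.
(Also written Bb.)

A#4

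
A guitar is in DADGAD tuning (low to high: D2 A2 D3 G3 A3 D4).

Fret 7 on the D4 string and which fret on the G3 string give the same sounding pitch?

14

D4 at fret 7 is D4 + 7 semitones = A4.
The open G3 string is 7 semitones below the open D4, so the same pitch on the G3 string lies at fret 7 + 7 = 14.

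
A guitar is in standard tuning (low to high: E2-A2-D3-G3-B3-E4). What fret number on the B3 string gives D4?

3

D4 is 3 semitones above the open B3 (B–C–C#–D), so it sits at fret 3.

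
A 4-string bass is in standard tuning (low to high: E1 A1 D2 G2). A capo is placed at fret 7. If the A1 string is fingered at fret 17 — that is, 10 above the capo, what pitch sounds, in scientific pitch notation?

D3

The capo raises the open A1 by 7 semitones to E2; fretting 10 more gives A1 + 7 + 10 = A1 + 17 semitones = D3.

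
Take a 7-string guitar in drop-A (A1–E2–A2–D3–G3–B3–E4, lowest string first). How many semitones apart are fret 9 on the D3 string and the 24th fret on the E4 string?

D3 at fret 9 → B3 (MIDI 59); E4 at fret 24 → E6 (MIDI 88).
59 − 88 = -29, so the two pitches are 29 semitones apart, with E6 the higher.

29 semitones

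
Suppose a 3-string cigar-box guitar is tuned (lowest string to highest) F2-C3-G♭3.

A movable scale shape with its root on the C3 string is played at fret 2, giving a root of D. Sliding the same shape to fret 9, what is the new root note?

Moving from fret 2 to fret 9 shifts the root by 7 semitones.
D up 7 semitones is A.

A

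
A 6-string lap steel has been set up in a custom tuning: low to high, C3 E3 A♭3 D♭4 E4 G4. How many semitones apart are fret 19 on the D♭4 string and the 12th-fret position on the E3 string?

16 semitones

D♭4 at fret 19 → A♭5 (MIDI 80); E3 at fret 12 → E4 (MIDI 64).
80 − 64 = 16, so the two pitches are 16 semitones apart, with A♭5 the higher.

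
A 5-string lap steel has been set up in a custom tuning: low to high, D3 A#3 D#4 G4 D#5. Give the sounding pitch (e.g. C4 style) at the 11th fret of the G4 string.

Each fret is one semitone, so G4 + 11 = F#5.
(Equivalently spelled Gb5.)

F#5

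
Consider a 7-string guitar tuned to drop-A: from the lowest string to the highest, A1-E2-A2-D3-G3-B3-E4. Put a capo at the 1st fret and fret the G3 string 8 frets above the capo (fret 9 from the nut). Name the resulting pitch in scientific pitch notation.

The capo raises the open G3 by 1 semitone to G♯3; fretting 8 more gives G3 + 1 + 8 = G3 + 9 semitones = E4.

E4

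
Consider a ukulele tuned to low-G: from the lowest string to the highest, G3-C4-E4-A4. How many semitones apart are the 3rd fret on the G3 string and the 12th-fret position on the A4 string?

23 semitones

G3 at fret 3 → A♯3 (MIDI 58); A4 at fret 12 → A5 (MIDI 81).
58 − 81 = -23, so the two pitches are 23 semitones apart, with A5 the higher.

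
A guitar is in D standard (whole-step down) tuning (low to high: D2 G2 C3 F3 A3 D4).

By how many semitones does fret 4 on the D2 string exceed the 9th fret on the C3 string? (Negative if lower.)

D2 at fret 4 → F#2 (MIDI 42); C3 at fret 9 → A3 (MIDI 57).
42 − 57 = -15, so the two pitches are 15 semitones apart.

-15 semitones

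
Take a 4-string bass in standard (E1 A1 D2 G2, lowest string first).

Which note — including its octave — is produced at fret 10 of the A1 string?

G2

The open A1 string plus 10 semitones: A–A#–B–C–…–F–F#–G.
The walk passes from B into C once, so the octave number goes from 1 to 2.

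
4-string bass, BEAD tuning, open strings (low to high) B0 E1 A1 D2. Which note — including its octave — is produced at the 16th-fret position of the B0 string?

B0 is MIDI 23. Adding 16 gives 39, which is D#2.
(Equivalently spelled Eb2.)

D#2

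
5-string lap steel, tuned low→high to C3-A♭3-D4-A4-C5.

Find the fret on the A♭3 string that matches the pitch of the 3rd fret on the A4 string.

16

A4 at fret 3 is A4 + 3 semitones = C5.
The open A♭3 string is 13 semitones below the open A4, so the same pitch on the A♭3 string lies at fret 3 + 13 = 16.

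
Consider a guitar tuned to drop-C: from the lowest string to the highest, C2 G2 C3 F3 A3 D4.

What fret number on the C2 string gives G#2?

G#2 is 8 semitones above the open C2 (C–C#–D–D#–E–F–F#–G–G#), so it sits at fret 8.

8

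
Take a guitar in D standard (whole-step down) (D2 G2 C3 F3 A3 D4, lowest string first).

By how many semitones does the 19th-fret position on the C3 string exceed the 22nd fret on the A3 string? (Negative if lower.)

-12 semitones

C3 at fret 19 → G4 (MIDI 67); A3 at fret 22 → G5 (MIDI 79).
67 − 79 = -12, so the two pitches are 12 semitones apart.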